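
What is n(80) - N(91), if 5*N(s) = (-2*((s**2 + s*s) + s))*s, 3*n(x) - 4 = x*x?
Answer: 9124558/15 ≈ 6.0830e+5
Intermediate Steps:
n(x) = 4/3 + x**2/3 (n(x) = 4/3 + (x*x)/3 = 4/3 + x**2/3)
N(s) = s*(-4*s**2 - 2*s)/5 (N(s) = ((-2*((s**2 + s*s) + s))*s)/5 = ((-2*((s**2 + s**2) + s))*s)/5 = ((-2*(2*s**2 + s))*s)/5 = ((-2*(s + 2*s**2))*s)/5 = ((-4*s**2 - 2*s)*s)/5 = (s*(-4*s**2 - 2*s))/5 = s*(-4*s**2 - 2*s)/5)
n(80) - N(91) = (4/3 + (1/3)*80**2) - 2*91**2*(-1 - 2*91)/5 = (4/3 + (1/3)*6400) - 2*8281*(-1 - 182)/5 = (4/3 + 6400/3) - 2*8281*(-183)/5 = 6404/3 - 1*(-3030846/5) = 6404/3 + 3030846/5 = 9124558/15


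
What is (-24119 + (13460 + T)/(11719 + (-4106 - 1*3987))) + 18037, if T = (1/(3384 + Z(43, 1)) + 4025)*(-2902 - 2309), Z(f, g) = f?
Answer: -10529249070/887593 ≈ -11863.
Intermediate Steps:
T = -71878845636/3427 (T = (1/(3384 + 43) + 4025)*(-2902 - 2309) = (1/3427 + 4025)*(-5211) = (13793676/3427)*(-5211) = -71878845636/3427 ≈ -2.0974e+7)
(-24119 + (13460 + T)/(11719 + (-4106 - 1*3987))) + 18037 = (-24119 + (13460 - 71878845636/3427)/(11719 + (-4106 - 1*3987))) + 18037 = (-24119 - 71832718216/(3427*(11719 + (-4106 - 3987)))) + 18037 = (-24119 - 71832718216/(3427*(11719 - 8093))) + 18037 = (-24119 - 71832718216/3427/3626) + 18037 = (-24119 - 71832718216/3427*1/3626) + 18037 = (-24119 - 5130908444/887593) + 18037 = -26538764011/887593 + 18037 = -10529249070/887593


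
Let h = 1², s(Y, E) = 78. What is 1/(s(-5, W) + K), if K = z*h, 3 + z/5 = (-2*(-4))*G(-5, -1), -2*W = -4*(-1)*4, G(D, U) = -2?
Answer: -1/17 ≈ -0.058824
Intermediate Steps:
W = -8 (W = -(-4*(-1))*4/2 = -2*4 = -½*16 = -8)
h = 1
z = -95 (z = -15 + 5*(-2*(-4)*(-2)) = -15 + 5*(8*(-2)) = -15 + 5*(-16) = -15 - 80 = -95)
K = -95 (K = -95*1 = -95)
1/(s(-5, W) + K) = 1/(78 - 95) = 1/(-17) = -1/17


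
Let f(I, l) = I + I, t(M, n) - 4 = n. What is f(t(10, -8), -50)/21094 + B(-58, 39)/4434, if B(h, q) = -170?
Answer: -905363/23382699 ≈ -0.038719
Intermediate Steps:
t(M, n) = 4 + n
f(I, l) = 2*I
f(t(10, -8), -50)/21094 + B(-58, 39)/4434 = (2*(4 - 8))/21094 - 170/4434 = (2*(-4))*(1/21094) - 170*1/4434 = -8*1/21094 - 85/2217 = -4/10547 - 85/2217 = -905363/23382699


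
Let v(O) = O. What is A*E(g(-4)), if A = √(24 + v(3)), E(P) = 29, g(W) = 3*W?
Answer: 87*√3 ≈ 150.69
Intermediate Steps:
A = 3*√3 (A = √(24 + 3) = √27 = 3*√3 ≈ 5.1962)
A*E(g(-4)) = (3*√3)*29 = 87*√3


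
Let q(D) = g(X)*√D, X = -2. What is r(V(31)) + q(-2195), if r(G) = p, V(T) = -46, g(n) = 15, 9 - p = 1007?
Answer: -998 + 15*I*√2195 ≈ -998.0 + 702.76*I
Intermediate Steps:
p = -998 (p = 9 - 1*1007 = 9 - 1007 = -998)
r(G) = -998
q(D) = 15*√D
r(V(31)) + q(-2195) = -998 + 15*√(-2195) = -998 + 15*(I*√2195) = -998 + 15*I*√2195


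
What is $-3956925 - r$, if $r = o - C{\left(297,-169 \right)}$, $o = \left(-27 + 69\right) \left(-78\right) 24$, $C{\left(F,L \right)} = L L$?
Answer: $-3849740$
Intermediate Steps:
$C{\left(F,L \right)} = L^{2}$
$o = -78624$ ($o = 42 \left(-78\right) 24 = \left(-3276\right) 24 = -78624$)
$r = -107185$ ($r = -78624 - \left(-169\right)^{2} = -78624 - 28561 = -107185$)
$-3956925 - r = -3956925 - -107185 = -3956925 + 107185 = -3849740$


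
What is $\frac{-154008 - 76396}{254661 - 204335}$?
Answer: $- \frac{115202}{25163} \approx -4.5782$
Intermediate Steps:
$\frac{-154008 - 76396}{254661 - 204335} = - \frac{230404}{50326} = \left(-230404\right) \frac{1}{50326} = - \frac{115202}{25163}$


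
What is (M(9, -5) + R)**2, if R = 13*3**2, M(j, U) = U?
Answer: 12544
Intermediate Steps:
R = 117 (R = 13*9 = 117)
(M(9, -5) + R)**2 = (-5 + 117)**2 = 112**2 = 12544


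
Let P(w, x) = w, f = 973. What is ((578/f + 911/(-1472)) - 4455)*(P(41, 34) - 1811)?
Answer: 5646951419295/716128 ≈ 7.8854e+6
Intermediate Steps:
((578/f + 911/(-1472)) - 4455)*(P(41, 34) - 1811) = ((578/973 + 911/(-1472)) - 4455)*(41 - 1811) = ((578*(1/973) + 911*(-1/1472)) - 4455)*(-1770) = ((578/973 - 911/1472) - 4455)*(-1770) = (-35587/1432256 - 4455)*(-1770) = -6380736067/1432256*(-1770) = 5646951419295/716128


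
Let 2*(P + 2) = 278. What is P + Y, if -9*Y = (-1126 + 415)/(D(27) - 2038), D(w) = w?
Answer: 275428/2011 ≈ 136.96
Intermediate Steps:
P = 137 (P = -2 + (1/2)*278 = -2 + 139 = 137)
Y = -79/2011 (Y = -(-1126 + 415)/(9*(27 - 2038)) = -(-79)/(-2011) = -(-79)*(-1)/2011 = -1/9*711/2011 = -79/2011 ≈ -0.039284)
P + Y = 137 - 79/2011 = 275428/2011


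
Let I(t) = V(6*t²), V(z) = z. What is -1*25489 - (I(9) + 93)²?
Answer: -360730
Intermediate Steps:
I(t) = 6*t²
-1*25489 - (I(9) + 93)² = -1*25489 - (6*9² + 93)² = -25489 - (6*81 + 93)² = -25489 - (486 + 93)² = -25489 - 1*579² = -25489 - 1*335241 = -25489 - 335241 = -360730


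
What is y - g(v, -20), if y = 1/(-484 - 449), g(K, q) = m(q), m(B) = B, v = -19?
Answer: 18659/933 ≈ 19.999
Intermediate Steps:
g(K, q) = q
y = -1/933 (y = 1/(-933) = -1/933 ≈ -0.0010718)
y - g(v, -20) = -1/933 - 1*(-20) = -1/933 + 20 = 18659/933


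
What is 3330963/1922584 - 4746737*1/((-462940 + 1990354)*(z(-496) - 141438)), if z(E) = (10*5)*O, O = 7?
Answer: 89728867639187803/51789555174697536 ≈ 1.7326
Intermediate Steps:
z(E) = 350 (z(E) = (10*5)*7 = 50*7 = 350)
3330963/1922584 - 4746737*1/((-462940 + 1990354)*(z(-496) - 141438)) = 3330963/1922584 - 4746737*1/((-462940 + 1990354)*(350 - 141438)) = 3330963*(1/1922584) - 4746737/(1527414*(-141088)) = 3330963/1922584 - 4746737/(-215499786432) = 3330963/1922584 - 4746737*(-1/215499786432) = 3330963/1922584 + 4746737/215499786432 = 89728867639187803/51789555174697536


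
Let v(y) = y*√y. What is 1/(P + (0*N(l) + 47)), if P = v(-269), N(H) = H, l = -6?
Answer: 47/19467318 + 269*I*√269/19467318 ≈ 2.4143e-6 + 0.00022663*I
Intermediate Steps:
v(y) = y^(3/2)
P = -269*I*√269 (P = (-269)^(3/2) = -269*I*√269 ≈ -4411.9*I)
1/(P + (0*N(l) + 47)) = 1/(-269*I*√269 + (0*(-6) + 47)) = 1/(-269*I*√269 + (0 + 47)) = 1/(-269*I*√269 + 47) = 1/(47 - 269*I*√269)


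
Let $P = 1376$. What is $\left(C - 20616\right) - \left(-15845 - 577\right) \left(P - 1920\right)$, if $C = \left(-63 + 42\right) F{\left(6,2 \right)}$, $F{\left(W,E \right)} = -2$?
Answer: $-8954142$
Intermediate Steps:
$C = 42$ ($C = \left(-63 + 42\right) \left(-2\right) = \left(-21\right) \left(-2\right) = 42$)
$\left(C - 20616\right) - \left(-15845 - 577\right) \left(P - 1920\right) = \left(42 - 20616\right) - \left(-15845 - 577\right) \left(1376 - 1920\right) = -20574 - \left(-16422\right) \left(-544\right) = -20574 - 8933568 = -8954142$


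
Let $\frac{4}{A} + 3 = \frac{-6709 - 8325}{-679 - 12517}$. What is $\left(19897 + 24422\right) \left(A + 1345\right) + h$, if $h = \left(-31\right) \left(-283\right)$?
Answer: $\frac{730758407308}{12277} \approx 5.9523 \cdot 10^{7}$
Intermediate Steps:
$h = 8773$
$A = - \frac{26392}{12277}$ ($A = \frac{4}{-3 + \frac{-6709 - 8325}{-679 - 12517}} = \frac{4}{-3 - \frac{15034}{-13196}} = \frac{4}{-3 - - \frac{7517}{6598}} = \frac{4}{-3 + \frac{7517}{6598}} = \frac{4}{- \frac{12277}{6598}} = 4 \left(- \frac{6598}{12277}\right) = - \frac{26392}{12277} \approx -2.1497$)
$\left(19897 + 24422\right) \left(A + 1345\right) + h = \left(19897 + 24422\right) \left(- \frac{26392}{12277} + 1345\right) + 8773 = 44319 \cdot \frac{16486173}{12277} + 8773 = \frac{730650701187}{12277} + 8773 = \frac{730758407308}{12277}$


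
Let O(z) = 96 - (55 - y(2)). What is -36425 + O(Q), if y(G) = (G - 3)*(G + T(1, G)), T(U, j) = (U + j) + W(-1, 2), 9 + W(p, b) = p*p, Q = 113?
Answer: -36381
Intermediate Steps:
W(p, b) = -9 + p² (W(p, b) = -9 + p*p = -9 + p²)
T(U, j) = -8 + U + j (T(U, j) = (U + j) + (-9 + (-1)²) = (U + j) + (-9 + 1) = (U + j) - 8 = -8 + U + j)
y(G) = (-7 + 2*G)*(-3 + G) (y(G) = (G - 3)*(G + (-8 + 1 + G)) = (-3 + G)*(G + (-7 + G)) = (-3 + G)*(-7 + 2*G) = (-7 + 2*G)*(-3 + G))
O(z) = 44 (O(z) = 96 - (55 - (21 - 13*2 + 2*2²)) = 96 - (55 - (21 - 26 + 2*4)) = 96 - (55 - (21 - 26 + 8)) = 96 - (55 - 1*3) = 96 - (55 - 3) = 96 - 1*52 = 96 - 52 = 44)
-36425 + O(Q) = -36425 + 44 = -36381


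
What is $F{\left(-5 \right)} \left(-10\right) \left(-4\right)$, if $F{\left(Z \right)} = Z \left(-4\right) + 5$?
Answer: $1000$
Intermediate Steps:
$F{\left(Z \right)} = 5 - 4 Z$ ($F{\left(Z \right)} = - 4 Z + 5 = 5 - 4 Z$)
$F{\left(-5 \right)} \left(-10\right) \left(-4\right) = \left(5 - -20\right) \left(-10\right) \left(-4\right) = \left(5 + 20\right) \left(-10\right) \left(-4\right) = 25 \left(-10\right) \left(-4\right) = \left(-250\right) \left(-4\right) = 1000$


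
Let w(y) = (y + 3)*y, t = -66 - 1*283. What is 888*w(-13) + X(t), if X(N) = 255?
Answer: 115695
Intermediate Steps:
t = -349 (t = -66 - 283 = -349)
w(y) = y*(3 + y) (w(y) = (3 + y)*y = y*(3 + y))
888*w(-13) + X(t) = 888*(-13*(3 - 13)) + 255 = 888*(-13*(-10)) + 255 = 888*130 + 255 = 115440 + 255 = 115695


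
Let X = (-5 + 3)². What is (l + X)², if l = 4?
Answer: 64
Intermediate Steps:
X = 4 (X = (-2)² = 4)
(l + X)² = (4 + 4)² = 8² = 64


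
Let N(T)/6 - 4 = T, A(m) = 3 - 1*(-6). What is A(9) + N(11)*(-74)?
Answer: -6651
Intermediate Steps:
A(m) = 9 (A(m) = 3 + 6 = 9)
N(T) = 24 + 6*T
A(9) + N(11)*(-74) = 9 + (24 + 6*11)*(-74) = 9 + (24 + 66)*(-74) = 9 + 90*(-74) = 9 - 6660 = -6651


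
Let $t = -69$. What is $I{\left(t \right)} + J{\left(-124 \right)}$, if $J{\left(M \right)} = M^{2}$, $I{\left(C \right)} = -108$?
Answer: $15268$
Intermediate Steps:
$I{\left(t \right)} + J{\left(-124 \right)} = -108 + \left(-124\right)^{2} = -108 + 15376 = 15268$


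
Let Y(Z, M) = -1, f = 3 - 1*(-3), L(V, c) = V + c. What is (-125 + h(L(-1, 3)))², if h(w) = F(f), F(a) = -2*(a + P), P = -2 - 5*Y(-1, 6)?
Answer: 20449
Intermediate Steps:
f = 6 (f = 3 + 3 = 6)
P = 3 (P = -2 - 5*(-1) = -2 + 5 = 3)
F(a) = -6 - 2*a (F(a) = -2*(a + 3) = -2*(3 + a) = -6 - 2*a)
h(w) = -18 (h(w) = -6 - 2*6 = -6 - 12 = -18)
(-125 + h(L(-1, 3)))² = (-125 - 18)² = (-143)² = 20449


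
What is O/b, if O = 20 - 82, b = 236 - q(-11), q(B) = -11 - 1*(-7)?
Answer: -31/120 ≈ -0.25833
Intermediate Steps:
q(B) = -4 (q(B) = -11 + 7 = -4)
b = 240 (b = 236 - 1*(-4) = 236 + 4 = 240)
O = -62
O/b = -62/240 = -62*1/240 = -31/120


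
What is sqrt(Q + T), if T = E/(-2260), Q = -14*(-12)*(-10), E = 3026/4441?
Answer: I*sqrt(42308516054085290)/5018330 ≈ 40.988*I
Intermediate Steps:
E = 3026/4441 (E = 3026*(1/4441) = 3026/4441 ≈ 0.68138)
Q = -1680 (Q = 168*(-10) = -1680)
T = -1513/5018330 (T = (3026/4441)/(-2260) = (3026/4441)*(-1/2260) = -1513/5018330 ≈ -0.00030149)
sqrt(Q + T) = sqrt(-1680 - 1513/5018330) = sqrt(-8430795913/5018330) = I*sqrt(42308516054085290)/5018330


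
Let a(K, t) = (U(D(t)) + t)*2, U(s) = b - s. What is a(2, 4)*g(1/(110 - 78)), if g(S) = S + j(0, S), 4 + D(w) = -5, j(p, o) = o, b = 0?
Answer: 13/8 ≈ 1.6250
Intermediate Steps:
D(w) = -9 (D(w) = -4 - 5 = -9)
U(s) = -s (U(s) = 0 - s = -s)
g(S) = 2*S (g(S) = S + S = 2*S)
a(K, t) = 18 + 2*t (a(K, t) = (-1*(-9) + t)*2 = (9 + t)*2 = 18 + 2*t)
a(2, 4)*g(1/(110 - 78)) = (18 + 2*4)*(2/(110 - 78)) = (18 + 8)*(2/32) = 26*(2*(1/32)) = 26*(1/16) = 13/8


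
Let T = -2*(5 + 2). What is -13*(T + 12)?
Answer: 26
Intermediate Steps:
T = -14 (T = -2*7 = -14)
-13*(T + 12) = -13*(-14 + 12) = -13*(-2) = 26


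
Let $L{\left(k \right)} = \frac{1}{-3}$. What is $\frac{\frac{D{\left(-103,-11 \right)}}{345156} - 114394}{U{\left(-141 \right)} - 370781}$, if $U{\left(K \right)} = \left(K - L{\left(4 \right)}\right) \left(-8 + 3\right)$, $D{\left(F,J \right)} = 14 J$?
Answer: $\frac{2820269687}{9123894794} \approx 0.30911$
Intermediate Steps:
$L{\left(k \right)} = - \frac{1}{3}$
$U{\left(K \right)} = - \frac{5}{3} - 5 K$ ($U{\left(K \right)} = \left(K - - \frac{1}{3}\right) \left(-8 + 3\right) = \left(K + \frac{1}{3}\right) \left(-5\right) = \left(\frac{1}{3} + K\right) \left(-5\right) = - \frac{5}{3} - 5 K$)
$\frac{\frac{D{\left(-103,-11 \right)}}{345156} - 114394}{U{\left(-141 \right)} - 370781} = \frac{\frac{14 \left(-11\right)}{345156} - 114394}{\left(- \frac{5}{3} - -705\right) - 370781} = \frac{\left(-154\right) \frac{1}{345156} - 114394}{\left(- \frac{5}{3} + 705\right) - 370781} = \frac{- \frac{11}{24654} - 114394}{\frac{2110}{3} - 370781} = - \frac{2820269687}{24654 \left(- \frac{1110233}{3}\right)} = \left(- \frac{2820269687}{24654}\right) \left(- \frac{3}{1110233}\right) = \frac{2820269687}{9123894794}$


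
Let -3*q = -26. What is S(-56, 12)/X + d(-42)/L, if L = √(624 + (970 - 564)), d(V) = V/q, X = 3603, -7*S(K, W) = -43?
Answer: 43/25221 - 63*√1030/13390 ≈ -0.14930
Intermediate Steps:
q = 26/3 (q = -⅓*(-26) = 26/3 ≈ 8.6667)
S(K, W) = 43/7 (S(K, W) = -⅐*(-43) = 43/7)
d(V) = 3*V/26 (d(V) = V/(26/3) = V*(3/26) = 3*V/26)
L = √1030 (L = √(624 + 406) = √1030 ≈ 32.094)
S(-56, 12)/X + d(-42)/L = (43/7)/3603 + ((3/26)*(-42))/(√1030) = (43/7)*(1/3603) - 63*√1030/13390 = 43/25221 - 63*√1030/13390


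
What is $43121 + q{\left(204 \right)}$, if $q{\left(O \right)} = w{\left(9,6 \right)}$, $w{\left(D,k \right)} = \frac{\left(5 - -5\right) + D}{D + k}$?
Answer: $\frac{646834}{15} \approx 43122.0$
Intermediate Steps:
$w{\left(D,k \right)} = \frac{10 + D}{D + k}$ ($w{\left(D,k \right)} = \frac{\left(5 + 5\right) + D}{D + k} = \frac{10 + D}{D + k}$)
$q{\left(O \right)} = \frac{19}{15}$ ($q{\left(O \right)} = \frac{10 + 9}{9 + 6} = \frac{1}{15} \cdot 19 = \frac{19}{15}$)
$43121 + q{\left(204 \right)} = 43121 + \frac{19}{15} = \frac{646834}{15}$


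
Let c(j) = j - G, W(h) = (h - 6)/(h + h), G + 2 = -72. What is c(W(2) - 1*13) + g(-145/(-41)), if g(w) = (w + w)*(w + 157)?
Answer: 2009640/1681 ≈ 1195.5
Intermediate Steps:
G = -74 (G = -2 - 72 = -74)
W(h) = (-6 + h)/(2*h) (W(h) = (-6 + h)/((2*h)) = (-6 + h)*(1/(2*h)) = (-6 + h)/(2*h))
c(j) = 74 + j (c(j) = j - 1*(-74) = j + 74 = 74 + j)
g(w) = 2*w*(157 + w) (g(w) = (2*w)*(157 + w) = 2*w*(157 + w))
c(W(2) - 1*13) + g(-145/(-41)) = (74 + ((½)*(-6 + 2)/2 - 1*13)) + 2*(-145/(-41))*(157 - 145/(-41)) = (74 + ((½)*(½)*(-4) - 13)) + 2*(-145*(-1/41))*(157 - 145*(-1/41)) = (74 + (-1 - 13)) + 2*(145/41)*(157 + 145/41) = (74 - 14) + 2*(145/41)*(6582/41) = 60 + 1908780/1681 = 2009640/1681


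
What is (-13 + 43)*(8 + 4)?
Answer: 360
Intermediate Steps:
(-13 + 43)*(8 + 4) = 30*12 = 360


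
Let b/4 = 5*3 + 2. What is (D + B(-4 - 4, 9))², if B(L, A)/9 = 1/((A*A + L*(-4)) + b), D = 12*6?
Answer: 170067681/32761 ≈ 5191.2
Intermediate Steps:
D = 72
b = 68 (b = 4*(5*3 + 2) = 4*(15 + 2) = 4*17 = 68)
B(L, A) = 9/(68 + A² - 4*L) (B(L, A) = 9/((A*A + L*(-4)) + 68) = 9/((A² - 4*L) + 68) = 9/(68 + A² - 4*L))
(D + B(-4 - 4, 9))² = (72 + 9/(68 + 9² - 4*(-4 - 4)))² = (72 + 9/(68 + 81 - 4*(-8)))² = (72 + 9/(68 + 81 + 32))² = (72 + 9/181)² = (13041/181)² = 170067681/32761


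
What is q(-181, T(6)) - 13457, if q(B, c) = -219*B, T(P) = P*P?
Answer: 26182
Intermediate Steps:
T(P) = P²
q(-181, T(6)) - 13457 = -219*(-181) - 13457 = 39639 - 13457 = 26182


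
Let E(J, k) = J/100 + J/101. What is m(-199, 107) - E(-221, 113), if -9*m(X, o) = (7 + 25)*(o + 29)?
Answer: -43555411/90900 ≈ -479.16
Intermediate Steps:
E(J, k) = 201*J/10100 (E(J, k) = J*(1/100) + J*(1/101) = J/100 + J/101 = 201*J/10100)
m(X, o) = -928/9 - 32*o/9 (m(X, o) = -(7 + 25)*(o + 29)/9 = -32*(29 + o)/9 = -(928 + 32*o)/9 = -928/9 - 32*o/9)
m(-199, 107) - E(-221, 113) = (-928/9 - 32/9*107) - 201*(-221)/10100 = (-928/9 - 3424/9) - 1*(-44421/10100) = -4352/9 + 44421/10100 = -43555411/90900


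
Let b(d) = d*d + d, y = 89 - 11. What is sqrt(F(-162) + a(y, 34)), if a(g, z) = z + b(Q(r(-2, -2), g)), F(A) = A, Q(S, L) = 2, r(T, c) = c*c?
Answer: I*sqrt(122) ≈ 11.045*I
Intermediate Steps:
r(T, c) = c**2
y = 78
b(d) = d + d**2 (b(d) = d**2 + d = d + d**2)
a(g, z) = 6 + z (a(g, z) = z + 2*(1 + 2) = z + 2*3 = z + 6 = 6 + z)
sqrt(F(-162) + a(y, 34)) = sqrt(-162 + (6 + 34)) = sqrt(-162 + 40) = sqrt(-122) = I*sqrt(122)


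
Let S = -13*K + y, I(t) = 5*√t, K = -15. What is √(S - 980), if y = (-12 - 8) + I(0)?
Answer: I*√805 ≈ 28.373*I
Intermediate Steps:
y = -20 (y = (-12 - 8) + 5*√0 = -20 + 5*0 = -20 + 0 = -20)
S = 175 (S = -13*(-15) - 20 = 195 - 20 = 175)
√(S - 980) = √(175 - 980) = √(-805) = I*√805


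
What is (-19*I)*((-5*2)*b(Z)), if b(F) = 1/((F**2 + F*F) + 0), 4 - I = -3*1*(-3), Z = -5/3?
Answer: -171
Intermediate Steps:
Z = -5/3 (Z = -5*1/3 = -5/3 ≈ -1.6667)
I = -5 (I = 4 - (-3*1)*(-3) = 4 - (-3)*(-3) = 4 - 1*9 = 4 - 9 = -5)
b(F) = 1/(2*F**2) (b(F) = 1/((F**2 + F**2) + 0) = 1/(2*F**2 + 0) = 1/(2*F**2))
(-19*I)*((-5*2)*b(Z)) = (-19*(-5))*((-5*2)*(1/(2*(-5/3)**2))) = 95*(-5*9/25) = 95*(-10*9/50) = 95*(-9/5) = -171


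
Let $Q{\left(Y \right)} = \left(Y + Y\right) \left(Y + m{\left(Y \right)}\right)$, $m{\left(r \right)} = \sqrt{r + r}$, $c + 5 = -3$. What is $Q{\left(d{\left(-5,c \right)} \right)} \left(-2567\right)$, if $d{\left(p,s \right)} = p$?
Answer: $-128350 + 25670 i \sqrt{10} \approx -1.2835 \cdot 10^{5} + 81176.0 i$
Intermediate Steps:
$c = -8$ ($c = -5 - 3 = -8$)
$m{\left(r \right)} = \sqrt{2} \sqrt{r}$ ($m{\left(r \right)} = \sqrt{2 r} = \sqrt{2} \sqrt{r}$)
$Q{\left(Y \right)} = 2 Y \left(Y + \sqrt{2} \sqrt{Y}\right)$ ($Q{\left(Y \right)} = \left(Y + Y\right) \left(Y + \sqrt{2} \sqrt{Y}\right) = 2 Y \left(Y + \sqrt{2} \sqrt{Y}\right)$)
$Q{\left(d{\left(-5,c \right)} \right)} \left(-2567\right) = 2 \left(-5\right) \left(-5 + \sqrt{2} \sqrt{-5}\right) \left(-2567\right) = 2 \left(-5\right) \left(-5 + \sqrt{2} i \sqrt{5}\right) \left(-2567\right) = 2 \left(-5\right) \left(-5 + i \sqrt{10}\right) \left(-2567\right) = \left(50 - 10 i \sqrt{10}\right) \left(-2567\right) = -128350 + 25670 i \sqrt{10}$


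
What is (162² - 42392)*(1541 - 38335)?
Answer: 594149512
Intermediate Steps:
(162² - 42392)*(1541 - 38335) = (26244 - 42392)*(-36794) = -16148*(-36794) = 594149512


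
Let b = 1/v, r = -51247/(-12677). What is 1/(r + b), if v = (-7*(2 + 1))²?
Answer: 798651/3230372 ≈ 0.24723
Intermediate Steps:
r = 7321/1811 (r = -51247*(-1/12677) = 7321/1811 ≈ 4.0425)
v = 441 (v = (-7*3)² = (-21)² = 441)
b = 1/441 ≈ 0.0022676
1/(r + b) = 1/(7321/1811 + 1/441) = 1/(3230372/798651) = 798651/3230372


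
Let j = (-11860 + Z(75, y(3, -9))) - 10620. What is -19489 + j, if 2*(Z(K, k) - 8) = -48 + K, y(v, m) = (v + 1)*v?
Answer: -83895/2 ≈ -41948.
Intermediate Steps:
y(v, m) = v*(1 + v) (y(v, m) = (1 + v)*v = v*(1 + v))
Z(K, k) = -16 + K/2 (Z(K, k) = 8 + (-48 + K)/2 = 8 + (-24 + K/2) = -16 + K/2)
j = -44917/2 (j = (-11860 + (-16 + (½)*75)) - 10620 = (-11860 + (-16 + 75/2)) - 10620 = (-11860 + 43/2) - 10620 = -23677/2 - 10620 = -44917/2 ≈ -22459.)
-19489 + j = -19489 - 44917/2 = -83895/2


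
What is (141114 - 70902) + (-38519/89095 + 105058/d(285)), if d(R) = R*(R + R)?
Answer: 101621527357396/1447348275 ≈ 70212.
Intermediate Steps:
d(R) = 2*R² (d(R) = R*(2*R) = 2*R²)
(141114 - 70902) + (-38519/89095 + 105058/d(285)) = (141114 - 70902) + (-38519/89095 + 105058/((2*285²))) = 70212 + (-38519*1/89095 + 105058/((2*81225))) = 70212 + (-38519/89095 + 105058/162450) = 70212 + (-38519/89095 + 105058*(1/162450)) = 70212 + (-38519/89095 + 52529/81225) = 70212 + 310273096/1447348275 = 101621527357396/1447348275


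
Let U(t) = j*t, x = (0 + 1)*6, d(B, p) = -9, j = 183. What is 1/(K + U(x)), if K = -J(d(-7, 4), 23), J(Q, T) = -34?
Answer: 1/1132 ≈ 0.00088339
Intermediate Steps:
x = 6 (x = 1*6 = 6)
U(t) = 183*t
K = 34 (K = -1*(-34) = 34)
1/(K + U(x)) = 1/(34 + 183*6) = 1/(34 + 1098) = 1/1132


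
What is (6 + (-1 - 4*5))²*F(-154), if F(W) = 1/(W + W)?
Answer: -225/308 ≈ -0.73052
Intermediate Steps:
F(W) = 1/(2*W)
(6 + (-1 - 4*5))²*F(-154) = (6 + (-1 - 4*5))²*((½)/(-154)) = (6 + (-1 - 20))²*((½)*(-1/154)) = (6 - 21)²*(-1/308) = (-15)²*(-1/308) = 225*(-1/308) = -225/308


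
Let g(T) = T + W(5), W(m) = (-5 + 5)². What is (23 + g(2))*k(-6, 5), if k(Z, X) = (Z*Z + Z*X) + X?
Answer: 275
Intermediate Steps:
W(m) = 0 (W(m) = 0² = 0)
k(Z, X) = X + Z² + X*Z (k(Z, X) = (Z² + X*Z) + X = X + Z² + X*Z)
g(T) = T (g(T) = T + 0 = T)
(23 + g(2))*k(-6, 5) = (23 + 2)*(5 + (-6)² + 5*(-6)) = 25*(5 + 36 - 30) = 25*11 = 275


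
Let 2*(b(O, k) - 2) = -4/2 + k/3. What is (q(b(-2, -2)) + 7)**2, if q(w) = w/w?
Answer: 64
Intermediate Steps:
b(O, k) = 1 + k/6 (b(O, k) = 2 + (-4/2 + k/3)/2 = 2 + (-4*1/2 + k*(1/3))/2 = 2 + (-2 + k/3)/2 = 2 + (-1 + k/6) = 1 + k/6)
q(w) = 1
(q(b(-2, -2)) + 7)**2 = (1 + 7)**2 = 8**2 = 64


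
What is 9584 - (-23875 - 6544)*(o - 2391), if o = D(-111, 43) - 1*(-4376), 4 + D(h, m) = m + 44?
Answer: 62916076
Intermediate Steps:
D(h, m) = 40 + m (D(h, m) = -4 + (m + 44) = -4 + (44 + m) = 40 + m)
o = 4459 (o = (40 + 43) - 1*(-4376) = 83 + 4376 = 4459)
9584 - (-23875 - 6544)*(o - 2391) = 9584 - (-23875 - 6544)*(4459 - 2391) = 9584 - (-30419)*2068 = 9584 - 1*(-62906492) = 9584 + 62906492 = 62916076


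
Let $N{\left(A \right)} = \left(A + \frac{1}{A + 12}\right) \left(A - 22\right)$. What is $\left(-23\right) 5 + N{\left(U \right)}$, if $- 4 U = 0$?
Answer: $- \frac{701}{6} \approx -116.83$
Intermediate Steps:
$U = 0$ ($U = \left(- \frac{1}{4}\right) 0 = 0$)
$N{\left(A \right)} = \left(-22 + A\right) \left(A + \frac{1}{12 + A}\right)$ ($N{\left(A \right)} = \left(A + \frac{1}{12 + A}\right) \left(-22 + A\right) = \left(-22 + A\right) \left(A + \frac{1}{12 + A}\right)$)
$\left(-23\right) 5 + N{\left(U \right)} = \left(-23\right) 5 + \frac{-22 + 0^{3} - 0 - 10 \cdot 0^{2}}{12 + 0} = -115 + \frac{-22 + 0 + 0 - 0}{12} = -115 + \frac{-22 + 0 + 0 + 0}{12} = -115 + \frac{1}{12} \left(-22\right) = -115 - \frac{11}{6} = - \frac{701}{6}$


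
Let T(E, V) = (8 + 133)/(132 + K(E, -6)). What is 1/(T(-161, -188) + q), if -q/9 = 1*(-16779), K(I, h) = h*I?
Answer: 366/55270073 ≈ 6.6220e-6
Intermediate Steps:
K(I, h) = I*h
T(E, V) = 141/(132 - 6*E) (T(E, V) = (8 + 133)/(132 + E*(-6)) = 141/(132 - 6*E))
q = 151011 (q = -9*(-16779) = 151011)
1/(T(-161, -188) + q) = 1/(47/(2*(22 - 1*(-161))) + 151011) = 1/(47/(2*(22 + 161)) + 151011) = 1/((47/2)/183 + 151011) = 1/((47/2)*(1/183) + 151011) = 1/(47/366 + 151011) = 1/(55270073/366) = 366/55270073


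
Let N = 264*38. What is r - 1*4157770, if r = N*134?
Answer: -2813482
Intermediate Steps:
N = 10032
r = 1344288 (r = 10032*134 = 1344288)
r - 1*4157770 = 1344288 - 1*4157770 = 1344288 - 4157770 = -2813482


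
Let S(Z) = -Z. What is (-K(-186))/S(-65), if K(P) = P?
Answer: 186/65 ≈ 2.8615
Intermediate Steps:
(-K(-186))/S(-65) = (-1*(-186))/((-1*(-65))) = 186/65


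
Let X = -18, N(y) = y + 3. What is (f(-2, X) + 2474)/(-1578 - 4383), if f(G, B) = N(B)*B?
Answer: -2744/5961 ≈ -0.46033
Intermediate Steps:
N(y) = 3 + y
f(G, B) = B*(3 + B) (f(G, B) = (3 + B)*B = B*(3 + B))
(f(-2, X) + 2474)/(-1578 - 4383) = (-18*(3 - 18) + 2474)/(-1578 - 4383) = (-18*(-15) + 2474)/(-5961) = (270 + 2474)*(-1/5961) = 2744*(-1/5961) = -2744/5961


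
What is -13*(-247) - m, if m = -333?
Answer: 3544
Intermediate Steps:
-13*(-247) - m = -13*(-247) - 1*(-333) = 3211 + 333 = 3544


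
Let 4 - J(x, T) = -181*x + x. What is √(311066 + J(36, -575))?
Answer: 5*√12702 ≈ 563.52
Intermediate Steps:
J(x, T) = 4 + 180*x (J(x, T) = 4 - (-181*x + x) = 4 - (-180)*x = 4 + 180*x)
√(311066 + J(36, -575)) = √(311066 + (4 + 180*36)) = √(311066 + (4 + 6480)) = √(311066 + 6484) = √317550 = 5*√12702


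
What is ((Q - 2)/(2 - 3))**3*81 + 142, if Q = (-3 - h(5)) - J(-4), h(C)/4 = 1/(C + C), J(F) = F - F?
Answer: 1612073/125 ≈ 12897.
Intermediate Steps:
J(F) = 0
h(C) = 2/C (h(C) = 4/(C + C) = 4/((2*C)) = 4*(1/(2*C)) = 2/C)
Q = -17/5 (Q = (-3 - 2/5) - 1*0 = (-3 - 2/5) + 0 = -17/5 + 0 = -17/5 ≈ -3.4000)
((Q - 2)/(2 - 3))**3*81 + 142 = ((-17/5 - 2)/(2 - 3))**3*81 + 142 = (-27/5/(-1))**3*81 + 142 = (-27/5*(-1))**3*81 + 142 = (27/5)**3*81 + 142 = (19683/125)*81 + 142 = 1594323/125 + 142 = 1612073/125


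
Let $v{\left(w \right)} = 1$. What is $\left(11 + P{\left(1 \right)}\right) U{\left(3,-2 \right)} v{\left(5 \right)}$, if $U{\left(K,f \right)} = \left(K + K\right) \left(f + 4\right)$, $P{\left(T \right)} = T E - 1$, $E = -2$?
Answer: $96$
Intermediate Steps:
$P{\left(T \right)} = -1 - 2 T$ ($P{\left(T \right)} = T \left(-2\right) - 1 = - 2 T - 1 = -1 - 2 T$)
$U{\left(K,f \right)} = 2 K \left(4 + f\right)$
$\left(11 + P{\left(1 \right)}\right) U{\left(3,-2 \right)} v{\left(5 \right)} = \left(11 - 3\right) 2 \cdot 3 \left(4 - 2\right) 1 = \left(11 - 3\right) 2 \cdot 3 \cdot 2 \cdot 1 = \left(11 - 3\right) 12 \cdot 1 = 8 \cdot 12 \cdot 1 = 96 \cdot 1 = 96$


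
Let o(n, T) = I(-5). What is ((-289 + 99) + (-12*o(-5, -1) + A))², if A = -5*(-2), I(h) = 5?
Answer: 57600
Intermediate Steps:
A = 10
o(n, T) = 5
((-289 + 99) + (-12*o(-5, -1) + A))² = ((-289 + 99) + (-12*5 + 10))² = (-190 + (-60 + 10))² = (-190 - 50)² = (-240)² = 57600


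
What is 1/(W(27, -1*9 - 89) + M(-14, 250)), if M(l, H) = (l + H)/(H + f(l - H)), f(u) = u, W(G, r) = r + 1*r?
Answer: -7/1490 ≈ -0.0046980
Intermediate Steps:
W(G, r) = 2*r (W(G, r) = r + r = 2*r)
M(l, H) = (H + l)/l (M(l, H) = (l + H)/(H + (l - H)) = (H + l)/l)
1/(W(27, -1*9 - 89) + M(-14, 250)) = 1/(2*(-1*9 - 89) + (250 - 14)/(-14)) = 1/(2*(-9 - 89) - 1/14*236) = 1/(2*(-98) - 118/7) = 1/(-196 - 118/7) = 1/(-1490/7) = -7/1490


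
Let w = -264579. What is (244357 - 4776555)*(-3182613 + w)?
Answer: 15623356688016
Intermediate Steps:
(244357 - 4776555)*(-3182613 + w) = (244357 - 4776555)*(-3182613 - 264579) = -4532198*(-3447192) = 15623356688016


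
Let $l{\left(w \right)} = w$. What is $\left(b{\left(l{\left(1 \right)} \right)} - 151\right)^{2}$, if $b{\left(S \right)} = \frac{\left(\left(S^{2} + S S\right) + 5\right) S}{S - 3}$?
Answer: $\frac{95481}{4} \approx 23870.0$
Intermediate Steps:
$b{\left(S \right)} = \frac{S \left(5 + 2 S^{2}\right)}{-3 + S}$ ($b{\left(S \right)} = \frac{\left(\left(S^{2} + S^{2}\right) + 5\right) S}{-3 + S} = \frac{\left(2 S^{2} + 5\right) S}{-3 + S} = \frac{\left(5 + 2 S^{2}\right) S}{-3 + S} = \frac{S \left(5 + 2 S^{2}\right)}{-3 + S}$)
$\left(b{\left(l{\left(1 \right)} \right)} - 151\right)^{2} = \left(1 \frac{1}{-3 + 1} \left(5 + 2 \cdot 1^{2}\right) - 151\right)^{2} = \left(1 \frac{1}{-2} \left(5 + 2 \cdot 1\right) - 151\right)^{2} = \left(1 \left(- \frac{1}{2}\right) \left(5 + 2\right) - 151\right)^{2} = \left(1 \left(- \frac{1}{2}\right) 7 - 151\right)^{2} = \left(- \frac{7}{2} - 151\right)^{2} = \left(- \frac{309}{2}\right)^{2} = \frac{95481}{4}$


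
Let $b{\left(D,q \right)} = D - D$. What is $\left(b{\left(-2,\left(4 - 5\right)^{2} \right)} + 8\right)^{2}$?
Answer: $64$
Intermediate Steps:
$b{\left(D,q \right)} = 0$
$\left(b{\left(-2,\left(4 - 5\right)^{2} \right)} + 8\right)^{2} = \left(0 + 8\right)^{2} = 8^{2} = 64$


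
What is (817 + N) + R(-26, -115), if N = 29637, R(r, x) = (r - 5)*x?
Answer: 34019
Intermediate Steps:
R(r, x) = x*(-5 + r) (R(r, x) = (-5 + r)*x = x*(-5 + r))
(817 + N) + R(-26, -115) = (817 + 29637) - 115*(-5 - 26) = 30454 - 115*(-31) = 30454 + 3565 = 34019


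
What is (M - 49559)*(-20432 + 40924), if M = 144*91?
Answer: -747035860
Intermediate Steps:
M = 13104
(M - 49559)*(-20432 + 40924) = (13104 - 49559)*(-20432 + 40924) = -36455*20492 = -747035860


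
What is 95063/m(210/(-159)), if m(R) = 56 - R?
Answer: 5038339/3038 ≈ 1658.4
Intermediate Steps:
95063/m(210/(-159)) = 95063/(56 - 210/(-159)) = 95063/(56 - 210*(-1)/159) = 95063/(56 - 1*(-70/53)) = 95063/(56 + 70/53) = 95063/(3038/53) = 95063*(53/3038) = 5038339/3038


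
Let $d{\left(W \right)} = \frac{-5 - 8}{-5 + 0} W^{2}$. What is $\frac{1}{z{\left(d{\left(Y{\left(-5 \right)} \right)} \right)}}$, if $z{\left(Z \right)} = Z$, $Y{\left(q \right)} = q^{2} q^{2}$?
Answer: $\frac{1}{1015625} \approx 9.8462 \cdot 10^{-7}$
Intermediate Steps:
$Y{\left(q \right)} = q^{4}$
$d{\left(W \right)} = \frac{13 W^{2}}{5}$ ($d{\left(W \right)} = - \frac{13}{-5} W^{2} = \left(-13\right) \left(- \frac{1}{5}\right) W^{2} = \frac{13 W^{2}}{5}$)
$\frac{1}{z{\left(d{\left(Y{\left(-5 \right)} \right)} \right)}} = \frac{1}{\frac{13}{5} \left(\left(-5\right)^{4}\right)^{2}} = \frac{1}{\frac{13}{5} \cdot 625^{2}} = \frac{1}{\frac{13}{5} \cdot 390625} = \frac{1}{1015625}$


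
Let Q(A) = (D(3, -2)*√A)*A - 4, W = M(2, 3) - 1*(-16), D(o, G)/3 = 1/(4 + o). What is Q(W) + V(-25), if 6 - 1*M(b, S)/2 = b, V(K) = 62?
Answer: 58 + 144*√6/7 ≈ 108.39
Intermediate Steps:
D(o, G) = 3/(4 + o)
M(b, S) = 12 - 2*b
W = 24 (W = (12 - 2*2) - 1*(-16) = (12 - 4) + 16 = 8 + 16 = 24)
Q(A) = -4 + 3*A^(3/2)/7 (Q(A) = ((3/(4 + 3))*√A)*A - 4 = ((3/7)*√A)*A - 4 = ((3*(⅐))*√A)*A - 4 = (3*√A/7)*A - 4 = 3*A^(3/2)/7 - 4 = -4 + 3*A^(3/2)/7)
Q(W) + V(-25) = (-4 + 3*24^(3/2)/7) + 62 = (-4 + 3*(48*√6)/7) + 62 = (-4 + 144*√6/7) + 62 = 58 + 144*√6/7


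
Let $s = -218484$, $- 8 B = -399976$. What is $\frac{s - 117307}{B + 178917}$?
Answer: $- \frac{335791}{228914} \approx -1.4669$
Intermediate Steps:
$B = 49997$ ($B = \left(- \frac{1}{8}\right) \left(-399976\right) = 49997$)
$\frac{s - 117307}{B + 178917} = \frac{-218484 - 117307}{49997 + 178917} = - \frac{335791}{228914}$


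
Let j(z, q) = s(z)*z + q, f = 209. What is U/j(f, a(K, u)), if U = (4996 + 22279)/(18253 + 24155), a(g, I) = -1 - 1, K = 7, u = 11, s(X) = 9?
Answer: 27275/79684632 ≈ 0.00034229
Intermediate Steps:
a(g, I) = -2
j(z, q) = q + 9*z (j(z, q) = 9*z + q = q + 9*z)
U = 27275/42408 ≈ 0.64316
U/j(f, a(K, u)) = 27275/(42408*(-2 + 9*209)) = 27275/(42408*(-2 + 1881)) = (27275/42408)/1879 = (27275/42408)*(1/1879) = 27275/79684632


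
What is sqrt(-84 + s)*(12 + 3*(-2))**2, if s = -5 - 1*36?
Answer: 180*I*sqrt(5) ≈ 402.49*I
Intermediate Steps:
s = -41 (s = -5 - 36 = -41)
sqrt(-84 + s)*(12 + 3*(-2))**2 = sqrt(-84 - 41)*(12 + 3*(-2))**2 = sqrt(-125)*(12 - 6)**2 = (5*I*sqrt(5))*6**2 = (5*I*sqrt(5))*36 = 180*I*sqrt(5)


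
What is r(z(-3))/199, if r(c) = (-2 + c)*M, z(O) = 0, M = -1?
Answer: 2/199 ≈ 0.010050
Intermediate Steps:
r(c) = 2 - c (r(c) = (-2 + c)*(-1) = 2 - c)
r(z(-3))/199 = (2 - 1*0)/199 = (2 + 0)*(1/199) = 2*(1/199) = 2/199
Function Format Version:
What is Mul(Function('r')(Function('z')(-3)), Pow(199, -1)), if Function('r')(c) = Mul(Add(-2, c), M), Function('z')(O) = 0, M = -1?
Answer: Rational(2, 199) ≈ 0.010050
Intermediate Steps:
Function('r')(c) = Add(2, Mul(-1, c)) (Function('r')(c) = Mul(Add(-2, c), -1) = Add(2, Mul(-1, c)))
Mul(Function('r')(Function('z')(-3)), Pow(199, -1)) = Mul(Add(2, Mul(-1, 0)), Pow(199, -1)) = Mul(Add(2, 0), Rational(1, 199)) = Mul(2, Rational(1, 199)) = Rational(2, 199)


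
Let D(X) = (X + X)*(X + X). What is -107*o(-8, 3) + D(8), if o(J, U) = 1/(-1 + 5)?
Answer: 917/4 ≈ 229.25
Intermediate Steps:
o(J, U) = ¼ (o(J, U) = 1/4 = ¼)
D(X) = 4*X² (D(X) = (2*X)*(2*X) = 4*X²)
-107*o(-8, 3) + D(8) = -107*¼ + 4*8² = -107/4 + 4*64 = -107/4 + 256 = 917/4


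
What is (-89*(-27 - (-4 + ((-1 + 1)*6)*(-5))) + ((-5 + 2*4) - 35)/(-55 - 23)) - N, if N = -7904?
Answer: 388105/39 ≈ 9951.4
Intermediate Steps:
(-89*(-27 - (-4 + ((-1 + 1)*6)*(-5))) + ((-5 + 2*4) - 35)/(-55 - 23)) - N = (-89*(-27 - (-4 + ((-1 + 1)*6)*(-5))) + ((-5 + 2*4) - 35)/(-55 - 23)) - 1*(-7904) = (-89*(-27 - (-4 + (0*6)*(-5))) + ((-5 + 8) - 35)/(-78)) + 7904 = (-89*(-27 - (-4 + 0*(-5))) + (3 - 35)*(-1/78)) + 7904 = (-89*(-27 - (-4 + 0)) - 32*(-1/78)) + 7904 = (-89*(-27 - 1*(-4)) + 16/39) + 7904 = (-89*(-27 + 4) + 16/39) + 7904 = (-89*(-23) + 16/39) + 7904 = (2047 + 16/39) + 7904 = 79849/39 + 7904 = 388105/39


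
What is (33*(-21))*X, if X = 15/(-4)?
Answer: 10395/4 ≈ 2598.8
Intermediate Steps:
X = -15/4 (X = 15*(-¼) = -15/4 ≈ -3.7500)
(33*(-21))*X = (33*(-21))*(-15/4) = -693*(-15/4) = 10395/4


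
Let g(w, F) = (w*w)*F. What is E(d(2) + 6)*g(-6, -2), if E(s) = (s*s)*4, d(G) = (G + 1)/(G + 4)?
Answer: -12168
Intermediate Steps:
d(G) = (1 + G)/(4 + G)
g(w, F) = F*w² (g(w, F) = w²*F = F*w²)
E(s) = 4*s² (E(s) = s²*4 = 4*s²)
E(d(2) + 6)*g(-6, -2) = (4*((1 + 2)/(4 + 2) + 6)²)*(-2*(-6)²) = (4*(3/6 + 6)²)*(-2*36) = (4*((⅙)*3 + 6)²)*(-72) = (4*(½ + 6)²)*(-72) = (4*(13/2)²)*(-72) = (4*(169/4))*(-72) = 169*(-72) = -12168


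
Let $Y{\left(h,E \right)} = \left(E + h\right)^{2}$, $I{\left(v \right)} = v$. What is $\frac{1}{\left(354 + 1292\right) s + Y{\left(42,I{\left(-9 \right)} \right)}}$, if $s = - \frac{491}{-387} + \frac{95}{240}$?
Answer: $\frac{3096}{11854205} \approx 0.00026117$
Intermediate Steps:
$s = \frac{10307}{6192}$ ($s = \left(-491\right) \left(- \frac{1}{387}\right) + 95 \cdot \frac{1}{240} = \frac{491}{387} + \frac{19}{48} = \frac{10307}{6192} \approx 1.6646$)
$\frac{1}{\left(354 + 1292\right) s + Y{\left(42,I{\left(-9 \right)} \right)}} = \frac{1}{\left(354 + 1292\right) \frac{10307}{6192} + \left(-9 + 42\right)^{2}} = \frac{1}{1646 \cdot \frac{10307}{6192} + 33^{2}} = \frac{1}{\frac{8482661}{3096} + 1089} = \frac{1}{\frac{11854205}{3096}} = \frac{3096}{11854205}$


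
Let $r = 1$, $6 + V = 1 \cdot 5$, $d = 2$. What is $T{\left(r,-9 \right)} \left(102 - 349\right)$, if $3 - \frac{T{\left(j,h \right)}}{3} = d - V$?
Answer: $0$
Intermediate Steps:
$V = -1$ ($V = -6 + 1 \cdot 5 = -6 + 5 = -1$)
$T{\left(j,h \right)} = 0$ ($T{\left(j,h \right)} = 9 - 3 \left(2 - -1\right) = 9 - 3 \left(2 + 1\right) = 9 - 9 = 0$)
$T{\left(r,-9 \right)} \left(102 - 349\right) = 0 \left(102 - 349\right) = 0 \left(-247\right) = 0$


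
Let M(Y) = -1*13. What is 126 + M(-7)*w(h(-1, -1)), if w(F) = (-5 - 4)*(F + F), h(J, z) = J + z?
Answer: -342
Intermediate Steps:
M(Y) = -13
w(F) = -18*F
126 + M(-7)*w(h(-1, -1)) = 126 - (-234)*(-1 - 1) = 126 - (-234)*(-2) = 126 - 13*36 = 126 - 468 = -342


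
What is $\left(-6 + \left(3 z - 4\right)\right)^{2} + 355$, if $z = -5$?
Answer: $980$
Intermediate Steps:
$\left(-6 + \left(3 z - 4\right)\right)^{2} + 355 = \left(-6 + \left(3 \left(-5\right) - 4\right)\right)^{2} + 355 = \left(-6 - 19\right)^{2} + 355 = \left(-25\right)^{2} + 355 = 625 + 355 = 980$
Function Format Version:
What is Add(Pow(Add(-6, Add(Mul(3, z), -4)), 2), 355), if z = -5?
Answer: 980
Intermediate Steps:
Add(Pow(Add(-6, Add(Mul(3, z), -4)), 2), 355) = Add(Pow(Add(-6, Add(Mul(3, -5), -4)), 2), 355) = Add(Pow(Add(-6, Add(-15, -4)), 2), 355) = Add(Pow(Add(-6, -19), 2), 355) = Add(Pow(-25, 2), 355) = Add(625, 355) = 980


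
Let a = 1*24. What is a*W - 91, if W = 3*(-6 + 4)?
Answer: -235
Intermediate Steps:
W = -6 (W = 3*(-2) = -6)
a = 24
a*W - 91 = 24*(-6) - 91 = -144 - 91 = -235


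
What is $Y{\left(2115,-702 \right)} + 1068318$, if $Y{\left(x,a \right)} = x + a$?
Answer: $1069731$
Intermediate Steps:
$Y{\left(x,a \right)} = a + x$
$Y{\left(2115,-702 \right)} + 1068318 = \left(-702 + 2115\right) + 1068318 = 1413 + 1068318 = 1069731$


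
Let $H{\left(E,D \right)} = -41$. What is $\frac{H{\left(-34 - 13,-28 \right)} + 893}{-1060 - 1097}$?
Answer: $- \frac{284}{719} \approx -0.39499$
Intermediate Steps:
$\frac{H{\left(-34 - 13,-28 \right)} + 893}{-1060 - 1097} = \frac{-41 + 893}{-1060 - 1097} = \frac{852}{-2157} = 852 \left(- \frac{1}{2157}\right) = - \frac{284}{719}$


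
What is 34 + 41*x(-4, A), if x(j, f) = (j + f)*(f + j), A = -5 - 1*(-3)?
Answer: 1510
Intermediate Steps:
A = -2 (A = -5 + 3 = -2)
x(j, f) = (f + j)² (x(j, f) = (f + j)*(f + j) = (f + j)²)
34 + 41*x(-4, A) = 34 + 41*(-2 - 4)² = 34 + 41*(-6)² = 34 + 41*36 = 34 + 1476 = 1510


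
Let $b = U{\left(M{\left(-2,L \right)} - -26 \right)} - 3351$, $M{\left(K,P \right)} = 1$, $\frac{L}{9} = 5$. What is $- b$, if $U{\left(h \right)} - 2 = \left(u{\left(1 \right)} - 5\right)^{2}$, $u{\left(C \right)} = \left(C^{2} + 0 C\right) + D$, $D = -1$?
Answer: $3324$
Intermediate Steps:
$L = 45$ ($L = 9 \cdot 5 = 45$)
$u{\left(C \right)} = -1 + C^{2}$ ($u{\left(C \right)} = \left(C^{2} + 0 C\right) - 1 = \left(C^{2} + 0\right) - 1 = C^{2} - 1 = -1 + C^{2}$)
$U{\left(h \right)} = 27$ ($U{\left(h \right)} = 2 + \left(\left(-1 + 1^{2}\right) - 5\right)^{2} = 2 + \left(\left(-1 + 1\right) - 5\right)^{2} = 2 + \left(0 - 5\right)^{2} = 2 + \left(-5\right)^{2} = 2 + 25 = 27$)
$b = -3324$ ($b = 27 - 3351 = -3324$)
$- b = \left(-1\right) \left(-3324\right) = 3324$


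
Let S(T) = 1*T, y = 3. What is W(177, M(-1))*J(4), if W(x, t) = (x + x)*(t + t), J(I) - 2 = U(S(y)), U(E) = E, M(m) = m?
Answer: -3540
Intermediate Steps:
S(T) = T
J(I) = 5 (J(I) = 2 + 3 = 5)
W(x, t) = 4*t*x (W(x, t) = (2*x)*(2*t) = 4*t*x)
W(177, M(-1))*J(4) = (4*(-1)*177)*5 = -708*5 = -3540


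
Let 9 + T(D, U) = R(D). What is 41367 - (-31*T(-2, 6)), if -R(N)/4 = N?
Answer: 41336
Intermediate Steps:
R(N) = -4*N
T(D, U) = -9 - 4*D
41367 - (-31*T(-2, 6)) = 41367 - (-31*(-9 - 4*(-2))) = 41367 - (-31*(-9 + 8)) = 41367 - (-31*(-1)) = 41367 - 31 = 41336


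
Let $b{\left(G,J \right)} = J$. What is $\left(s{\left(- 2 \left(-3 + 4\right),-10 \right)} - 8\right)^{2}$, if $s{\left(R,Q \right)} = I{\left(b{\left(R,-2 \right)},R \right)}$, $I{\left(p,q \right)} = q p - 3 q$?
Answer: $4$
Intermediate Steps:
$I{\left(p,q \right)} = - 3 q + p q$ ($I{\left(p,q \right)} = p q - 3 q = - 3 q + p q$)
$s{\left(R,Q \right)} = - 5 R$ ($s{\left(R,Q \right)} = R \left(-3 - 2\right) = R \left(-5\right) = - 5 R$)
$\left(s{\left(- 2 \left(-3 + 4\right),-10 \right)} - 8\right)^{2} = \left(- 5 \left(- 2 \left(-3 + 4\right)\right) - 8\right)^{2} = \left(- 5 \left(\left(-2\right) 1\right) - 8\right)^{2} = \left(\left(-5\right) \left(-2\right) - 8\right)^{2} = \left(10 - 8\right)^{2} = 2^{2} = 4$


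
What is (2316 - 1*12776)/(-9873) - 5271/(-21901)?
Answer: 281125043/216228573 ≈ 1.3001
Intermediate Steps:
(2316 - 1*12776)/(-9873) - 5271/(-21901) = (2316 - 12776)*(-1/9873) - 5271*(-1/21901) = -10460*(-1/9873) + 5271/21901 = 10460/9873 + 5271/21901 = 281125043/216228573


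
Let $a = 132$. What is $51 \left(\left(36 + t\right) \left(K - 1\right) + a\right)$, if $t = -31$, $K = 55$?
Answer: $20502$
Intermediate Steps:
$51 \left(\left(36 + t\right) \left(K - 1\right) + a\right) = 51 \left(\left(36 - 31\right) \left(55 - 1\right) + 132\right) = 51 \left(5 \cdot 54 + 132\right) = 51 \left(270 + 132\right) = 51 \cdot 402 = 20502$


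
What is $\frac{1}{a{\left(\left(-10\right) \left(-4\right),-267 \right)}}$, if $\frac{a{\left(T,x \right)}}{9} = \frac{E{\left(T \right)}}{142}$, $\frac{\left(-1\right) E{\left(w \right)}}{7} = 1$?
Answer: $- \frac{142}{63} \approx -2.254$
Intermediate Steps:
$E{\left(w \right)} = -7$ ($E{\left(w \right)} = \left(-7\right) 1 = -7$)
$a{\left(T,x \right)} = - \frac{63}{142}$ ($a{\left(T,x \right)} = 9 \left(- \frac{7}{142}\right) = - \frac{63}{142}$)
$\frac{1}{a{\left(\left(-10\right) \left(-4\right),-267 \right)}} = \frac{1}{- \frac{63}{142}} = - \frac{142}{63}$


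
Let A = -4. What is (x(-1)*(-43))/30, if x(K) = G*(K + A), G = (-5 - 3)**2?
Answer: 1376/3 ≈ 458.67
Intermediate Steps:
G = 64 (G = (-8)**2 = 64)
x(K) = -256 + 64*K (x(K) = 64*(K - 4) = 64*(-4 + K) = -256 + 64*K)
(x(-1)*(-43))/30 = ((-256 + 64*(-1))*(-43))/30 = ((-256 - 64)*(-43))*(1/30) = -320*(-43)*(1/30) = 13760*(1/30) = 1376/3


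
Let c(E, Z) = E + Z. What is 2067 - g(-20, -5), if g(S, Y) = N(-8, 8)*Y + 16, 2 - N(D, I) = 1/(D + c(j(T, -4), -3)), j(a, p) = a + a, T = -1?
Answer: 26798/13 ≈ 2061.4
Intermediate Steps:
j(a, p) = 2*a
N(D, I) = 2 - 1/(-5 + D) (N(D, I) = 2 - 1/(D + (2*(-1) - 3)) = 2 - 1/(D + (-2 - 3)) = 2 - 1/(D - 5) = 2 - 1/(-5 + D))
g(S, Y) = 16 + 27*Y/13 (g(S, Y) = ((-11 + 2*(-8))/(-5 - 8))*Y + 16 = ((-11 - 16)/(-13))*Y + 16 = (-1/13*(-27))*Y + 16 = 27*Y/13 + 16 = 16 + 27*Y/13)
2067 - g(-20, -5) = 2067 - (16 + (27/13)*(-5)) = 2067 - (16 - 135/13) = 2067 - 1*73/13 = 2067 - 73/13 = 26798/13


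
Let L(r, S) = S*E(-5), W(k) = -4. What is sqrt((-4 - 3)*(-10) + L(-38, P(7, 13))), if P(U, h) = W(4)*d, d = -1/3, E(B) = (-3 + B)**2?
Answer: sqrt(1398)/3 ≈ 12.463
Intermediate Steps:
d = -1/3 (d = -1*1/3 = -1/3 ≈ -0.33333)
P(U, h) = 4/3 (P(U, h) = -4*(-1/3) = 4/3)
L(r, S) = 64*S (L(r, S) = S*(-3 - 5)**2 = S*(-8)**2 = S*64 = 64*S)
sqrt((-4 - 3)*(-10) + L(-38, P(7, 13))) = sqrt((-4 - 3)*(-10) + 64*(4/3)) = sqrt(-7*(-10) + 256/3) = sqrt(70 + 256/3) = sqrt(466/3) = sqrt(1398)/3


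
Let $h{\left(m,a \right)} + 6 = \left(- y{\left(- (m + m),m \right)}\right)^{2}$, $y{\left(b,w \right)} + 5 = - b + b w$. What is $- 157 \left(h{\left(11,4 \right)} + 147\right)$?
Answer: $-7970262$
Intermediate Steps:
$y{\left(b,w \right)} = -5 - b + b w$ ($y{\left(b,w \right)} = -5 + \left(- b + b w\right) = -5 - b + b w$)
$h{\left(m,a \right)} = -6 + \left(5 - 2 m + 2 m^{2}\right)^{2}$ ($h{\left(m,a \right)} = -6 + \left(- (-5 - - (m + m) + - (m + m) m)\right)^{2} = -6 + \left(- (-5 - - 2 m + - 2 m m)\right)^{2} = -6 + \left(- (-5 + 2 m - 2 m^{2})\right)^{2} = -6 + \left(- (-5 - 2 m^{2} + 2 m)\right)^{2} = -6 + \left(5 - 2 m + 2 m^{2}\right)^{2}$)
$- 157 \left(h{\left(11,4 \right)} + 147\right) = - 157 \left(\left(-6 + \left(-5 - 2 \cdot 11^{2} + 2 \cdot 11\right)^{2}\right) + 147\right) = - 157 \left(\left(-6 + \left(-5 - 242 + 22\right)^{2}\right) + 147\right) = - 157 \left(\left(-6 + \left(-225\right)^{2}\right) + 147\right) = - 157 \left(\left(-6 + 50625\right) + 147\right) = - 157 \left(50619 + 147\right) = \left(-157\right) 50766 = -7970262$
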